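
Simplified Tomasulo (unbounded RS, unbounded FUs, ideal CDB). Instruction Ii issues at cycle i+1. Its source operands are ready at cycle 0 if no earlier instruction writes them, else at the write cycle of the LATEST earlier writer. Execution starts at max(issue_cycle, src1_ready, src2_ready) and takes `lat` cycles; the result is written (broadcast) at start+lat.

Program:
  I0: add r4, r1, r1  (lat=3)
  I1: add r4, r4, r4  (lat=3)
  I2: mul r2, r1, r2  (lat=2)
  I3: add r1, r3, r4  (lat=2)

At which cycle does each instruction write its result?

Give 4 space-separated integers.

Answer: 4 7 5 9

Derivation:
I0 add r4: issue@1 deps=(None,None) exec_start@1 write@4
I1 add r4: issue@2 deps=(0,0) exec_start@4 write@7
I2 mul r2: issue@3 deps=(None,None) exec_start@3 write@5
I3 add r1: issue@4 deps=(None,1) exec_start@7 write@9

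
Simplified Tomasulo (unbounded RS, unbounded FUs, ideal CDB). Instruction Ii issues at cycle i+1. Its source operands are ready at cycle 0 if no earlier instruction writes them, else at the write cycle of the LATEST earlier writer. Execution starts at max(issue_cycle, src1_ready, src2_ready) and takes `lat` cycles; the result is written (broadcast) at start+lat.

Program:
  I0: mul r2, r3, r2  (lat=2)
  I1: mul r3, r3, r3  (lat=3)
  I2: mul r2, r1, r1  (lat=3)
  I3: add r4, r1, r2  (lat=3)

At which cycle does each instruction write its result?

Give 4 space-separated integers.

I0 mul r2: issue@1 deps=(None,None) exec_start@1 write@3
I1 mul r3: issue@2 deps=(None,None) exec_start@2 write@5
I2 mul r2: issue@3 deps=(None,None) exec_start@3 write@6
I3 add r4: issue@4 deps=(None,2) exec_start@6 write@9

Answer: 3 5 6 9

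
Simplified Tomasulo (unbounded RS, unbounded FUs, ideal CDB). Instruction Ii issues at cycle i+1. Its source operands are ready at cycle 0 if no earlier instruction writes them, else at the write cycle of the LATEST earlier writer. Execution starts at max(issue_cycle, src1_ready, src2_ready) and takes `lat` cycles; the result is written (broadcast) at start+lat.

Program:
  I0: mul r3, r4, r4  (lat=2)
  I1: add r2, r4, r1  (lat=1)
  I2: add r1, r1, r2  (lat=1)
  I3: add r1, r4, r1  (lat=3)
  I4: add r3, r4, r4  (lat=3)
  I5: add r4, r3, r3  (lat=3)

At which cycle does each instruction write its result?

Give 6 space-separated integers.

Answer: 3 3 4 7 8 11

Derivation:
I0 mul r3: issue@1 deps=(None,None) exec_start@1 write@3
I1 add r2: issue@2 deps=(None,None) exec_start@2 write@3
I2 add r1: issue@3 deps=(None,1) exec_start@3 write@4
I3 add r1: issue@4 deps=(None,2) exec_start@4 write@7
I4 add r3: issue@5 deps=(None,None) exec_start@5 write@8
I5 add r4: issue@6 deps=(4,4) exec_start@8 write@11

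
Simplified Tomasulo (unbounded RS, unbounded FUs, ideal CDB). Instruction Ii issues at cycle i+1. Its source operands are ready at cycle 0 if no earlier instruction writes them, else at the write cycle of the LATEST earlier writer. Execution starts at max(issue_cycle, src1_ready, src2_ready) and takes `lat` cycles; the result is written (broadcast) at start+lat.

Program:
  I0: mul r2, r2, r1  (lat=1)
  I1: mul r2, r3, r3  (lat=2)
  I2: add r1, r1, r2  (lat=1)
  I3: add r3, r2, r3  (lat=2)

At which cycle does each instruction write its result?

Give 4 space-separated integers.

I0 mul r2: issue@1 deps=(None,None) exec_start@1 write@2
I1 mul r2: issue@2 deps=(None,None) exec_start@2 write@4
I2 add r1: issue@3 deps=(None,1) exec_start@4 write@5
I3 add r3: issue@4 deps=(1,None) exec_start@4 write@6

Answer: 2 4 5 6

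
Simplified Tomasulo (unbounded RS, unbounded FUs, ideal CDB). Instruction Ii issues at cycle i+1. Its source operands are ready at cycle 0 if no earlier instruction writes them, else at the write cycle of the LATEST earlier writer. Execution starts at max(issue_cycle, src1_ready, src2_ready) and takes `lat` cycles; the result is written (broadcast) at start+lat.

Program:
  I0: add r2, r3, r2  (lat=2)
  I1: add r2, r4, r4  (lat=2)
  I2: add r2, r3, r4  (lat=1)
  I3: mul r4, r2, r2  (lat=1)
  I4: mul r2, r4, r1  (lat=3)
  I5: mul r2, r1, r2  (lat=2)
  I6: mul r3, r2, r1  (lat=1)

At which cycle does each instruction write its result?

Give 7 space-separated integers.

I0 add r2: issue@1 deps=(None,None) exec_start@1 write@3
I1 add r2: issue@2 deps=(None,None) exec_start@2 write@4
I2 add r2: issue@3 deps=(None,None) exec_start@3 write@4
I3 mul r4: issue@4 deps=(2,2) exec_start@4 write@5
I4 mul r2: issue@5 deps=(3,None) exec_start@5 write@8
I5 mul r2: issue@6 deps=(None,4) exec_start@8 write@10
I6 mul r3: issue@7 deps=(5,None) exec_start@10 write@11

Answer: 3 4 4 5 8 10 11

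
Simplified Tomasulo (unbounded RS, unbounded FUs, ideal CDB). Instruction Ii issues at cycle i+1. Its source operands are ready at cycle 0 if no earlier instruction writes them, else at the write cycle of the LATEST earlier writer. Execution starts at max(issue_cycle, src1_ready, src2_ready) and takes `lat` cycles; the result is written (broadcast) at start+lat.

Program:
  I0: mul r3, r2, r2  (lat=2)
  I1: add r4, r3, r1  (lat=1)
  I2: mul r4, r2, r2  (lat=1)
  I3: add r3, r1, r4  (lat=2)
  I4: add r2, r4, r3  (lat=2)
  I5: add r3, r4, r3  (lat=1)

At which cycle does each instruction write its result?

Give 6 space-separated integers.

I0 mul r3: issue@1 deps=(None,None) exec_start@1 write@3
I1 add r4: issue@2 deps=(0,None) exec_start@3 write@4
I2 mul r4: issue@3 deps=(None,None) exec_start@3 write@4
I3 add r3: issue@4 deps=(None,2) exec_start@4 write@6
I4 add r2: issue@5 deps=(2,3) exec_start@6 write@8
I5 add r3: issue@6 deps=(2,3) exec_start@6 write@7

Answer: 3 4 4 6 8 7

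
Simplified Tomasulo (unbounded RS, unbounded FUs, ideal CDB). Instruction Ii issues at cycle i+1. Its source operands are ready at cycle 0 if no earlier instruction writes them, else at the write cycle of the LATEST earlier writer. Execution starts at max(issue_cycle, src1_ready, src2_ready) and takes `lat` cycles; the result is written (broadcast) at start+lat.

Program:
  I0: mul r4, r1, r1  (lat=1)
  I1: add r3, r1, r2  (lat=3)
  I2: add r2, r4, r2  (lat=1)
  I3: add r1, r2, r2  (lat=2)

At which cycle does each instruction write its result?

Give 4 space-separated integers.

Answer: 2 5 4 6

Derivation:
I0 mul r4: issue@1 deps=(None,None) exec_start@1 write@2
I1 add r3: issue@2 deps=(None,None) exec_start@2 write@5
I2 add r2: issue@3 deps=(0,None) exec_start@3 write@4
I3 add r1: issue@4 deps=(2,2) exec_start@4 write@6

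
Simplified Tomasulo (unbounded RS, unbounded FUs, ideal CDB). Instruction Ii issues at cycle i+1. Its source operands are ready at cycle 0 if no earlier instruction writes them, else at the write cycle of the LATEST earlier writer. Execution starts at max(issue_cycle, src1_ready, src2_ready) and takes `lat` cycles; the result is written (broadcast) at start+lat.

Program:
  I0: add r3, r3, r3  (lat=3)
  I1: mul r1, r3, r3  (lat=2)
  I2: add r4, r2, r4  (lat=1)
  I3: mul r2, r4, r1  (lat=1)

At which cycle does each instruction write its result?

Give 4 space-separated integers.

I0 add r3: issue@1 deps=(None,None) exec_start@1 write@4
I1 mul r1: issue@2 deps=(0,0) exec_start@4 write@6
I2 add r4: issue@3 deps=(None,None) exec_start@3 write@4
I3 mul r2: issue@4 deps=(2,1) exec_start@6 write@7

Answer: 4 6 4 7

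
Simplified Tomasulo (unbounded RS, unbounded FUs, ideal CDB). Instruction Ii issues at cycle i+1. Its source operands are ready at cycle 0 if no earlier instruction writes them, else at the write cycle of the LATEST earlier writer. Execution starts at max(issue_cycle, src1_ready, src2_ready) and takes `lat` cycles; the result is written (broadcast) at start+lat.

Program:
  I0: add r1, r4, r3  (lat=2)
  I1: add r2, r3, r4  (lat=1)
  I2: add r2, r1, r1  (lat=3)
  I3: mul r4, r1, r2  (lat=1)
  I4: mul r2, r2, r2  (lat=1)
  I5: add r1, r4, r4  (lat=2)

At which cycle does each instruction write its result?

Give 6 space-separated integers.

Answer: 3 3 6 7 7 9

Derivation:
I0 add r1: issue@1 deps=(None,None) exec_start@1 write@3
I1 add r2: issue@2 deps=(None,None) exec_start@2 write@3
I2 add r2: issue@3 deps=(0,0) exec_start@3 write@6
I3 mul r4: issue@4 deps=(0,2) exec_start@6 write@7
I4 mul r2: issue@5 deps=(2,2) exec_start@6 write@7
I5 add r1: issue@6 deps=(3,3) exec_start@7 write@9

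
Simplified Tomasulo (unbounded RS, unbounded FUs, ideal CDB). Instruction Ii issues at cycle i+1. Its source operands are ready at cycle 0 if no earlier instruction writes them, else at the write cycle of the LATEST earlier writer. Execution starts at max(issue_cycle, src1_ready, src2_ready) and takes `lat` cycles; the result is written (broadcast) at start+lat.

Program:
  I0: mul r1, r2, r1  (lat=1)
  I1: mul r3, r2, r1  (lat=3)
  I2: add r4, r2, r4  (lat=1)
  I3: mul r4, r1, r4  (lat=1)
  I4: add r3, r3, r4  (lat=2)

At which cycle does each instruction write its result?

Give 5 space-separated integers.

Answer: 2 5 4 5 7

Derivation:
I0 mul r1: issue@1 deps=(None,None) exec_start@1 write@2
I1 mul r3: issue@2 deps=(None,0) exec_start@2 write@5
I2 add r4: issue@3 deps=(None,None) exec_start@3 write@4
I3 mul r4: issue@4 deps=(0,2) exec_start@4 write@5
I4 add r3: issue@5 deps=(1,3) exec_start@5 write@7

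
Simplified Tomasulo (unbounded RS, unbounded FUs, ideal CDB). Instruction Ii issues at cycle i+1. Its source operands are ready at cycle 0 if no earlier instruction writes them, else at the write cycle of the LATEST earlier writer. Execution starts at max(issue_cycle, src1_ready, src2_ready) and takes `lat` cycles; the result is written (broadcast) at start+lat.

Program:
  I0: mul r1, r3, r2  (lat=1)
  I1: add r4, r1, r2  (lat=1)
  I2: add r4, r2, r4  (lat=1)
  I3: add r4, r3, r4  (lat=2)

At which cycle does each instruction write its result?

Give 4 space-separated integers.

Answer: 2 3 4 6

Derivation:
I0 mul r1: issue@1 deps=(None,None) exec_start@1 write@2
I1 add r4: issue@2 deps=(0,None) exec_start@2 write@3
I2 add r4: issue@3 deps=(None,1) exec_start@3 write@4
I3 add r4: issue@4 deps=(None,2) exec_start@4 write@6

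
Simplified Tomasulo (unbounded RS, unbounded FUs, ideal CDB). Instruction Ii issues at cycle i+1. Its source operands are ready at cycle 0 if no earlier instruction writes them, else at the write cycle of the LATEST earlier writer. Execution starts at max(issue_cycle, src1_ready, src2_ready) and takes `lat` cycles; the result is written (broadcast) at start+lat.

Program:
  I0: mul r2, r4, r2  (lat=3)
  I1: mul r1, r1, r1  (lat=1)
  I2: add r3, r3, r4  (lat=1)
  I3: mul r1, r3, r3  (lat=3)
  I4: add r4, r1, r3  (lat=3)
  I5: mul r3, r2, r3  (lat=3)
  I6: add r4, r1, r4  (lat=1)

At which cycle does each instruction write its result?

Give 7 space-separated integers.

I0 mul r2: issue@1 deps=(None,None) exec_start@1 write@4
I1 mul r1: issue@2 deps=(None,None) exec_start@2 write@3
I2 add r3: issue@3 deps=(None,None) exec_start@3 write@4
I3 mul r1: issue@4 deps=(2,2) exec_start@4 write@7
I4 add r4: issue@5 deps=(3,2) exec_start@7 write@10
I5 mul r3: issue@6 deps=(0,2) exec_start@6 write@9
I6 add r4: issue@7 deps=(3,4) exec_start@10 write@11

Answer: 4 3 4 7 10 9 11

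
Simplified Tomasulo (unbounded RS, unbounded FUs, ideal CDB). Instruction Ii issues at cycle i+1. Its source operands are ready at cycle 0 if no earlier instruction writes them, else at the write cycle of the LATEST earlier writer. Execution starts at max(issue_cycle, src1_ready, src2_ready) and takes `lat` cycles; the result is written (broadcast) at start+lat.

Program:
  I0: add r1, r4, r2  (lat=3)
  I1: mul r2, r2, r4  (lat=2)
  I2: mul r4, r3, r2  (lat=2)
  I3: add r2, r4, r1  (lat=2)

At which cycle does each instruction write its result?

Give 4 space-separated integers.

Answer: 4 4 6 8

Derivation:
I0 add r1: issue@1 deps=(None,None) exec_start@1 write@4
I1 mul r2: issue@2 deps=(None,None) exec_start@2 write@4
I2 mul r4: issue@3 deps=(None,1) exec_start@4 write@6
I3 add r2: issue@4 deps=(2,0) exec_start@6 write@8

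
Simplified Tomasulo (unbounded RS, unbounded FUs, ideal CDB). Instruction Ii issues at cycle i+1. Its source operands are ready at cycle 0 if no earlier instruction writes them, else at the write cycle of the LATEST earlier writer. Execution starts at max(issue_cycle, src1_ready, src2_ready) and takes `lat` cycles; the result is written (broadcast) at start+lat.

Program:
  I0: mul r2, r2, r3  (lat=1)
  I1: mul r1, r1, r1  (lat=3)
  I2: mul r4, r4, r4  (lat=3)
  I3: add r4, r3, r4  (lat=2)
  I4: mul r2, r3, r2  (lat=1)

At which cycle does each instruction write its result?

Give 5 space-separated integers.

Answer: 2 5 6 8 6

Derivation:
I0 mul r2: issue@1 deps=(None,None) exec_start@1 write@2
I1 mul r1: issue@2 deps=(None,None) exec_start@2 write@5
I2 mul r4: issue@3 deps=(None,None) exec_start@3 write@6
I3 add r4: issue@4 deps=(None,2) exec_start@6 write@8
I4 mul r2: issue@5 deps=(None,0) exec_start@5 write@6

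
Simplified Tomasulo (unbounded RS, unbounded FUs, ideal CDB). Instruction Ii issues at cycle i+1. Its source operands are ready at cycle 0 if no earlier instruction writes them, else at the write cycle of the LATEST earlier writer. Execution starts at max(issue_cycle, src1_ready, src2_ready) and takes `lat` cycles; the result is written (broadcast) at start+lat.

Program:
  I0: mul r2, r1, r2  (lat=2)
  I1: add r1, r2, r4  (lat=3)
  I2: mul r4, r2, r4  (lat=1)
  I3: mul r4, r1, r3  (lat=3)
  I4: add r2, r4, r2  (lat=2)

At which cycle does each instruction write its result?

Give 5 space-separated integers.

Answer: 3 6 4 9 11

Derivation:
I0 mul r2: issue@1 deps=(None,None) exec_start@1 write@3
I1 add r1: issue@2 deps=(0,None) exec_start@3 write@6
I2 mul r4: issue@3 deps=(0,None) exec_start@3 write@4
I3 mul r4: issue@4 deps=(1,None) exec_start@6 write@9
I4 add r2: issue@5 deps=(3,0) exec_start@9 write@11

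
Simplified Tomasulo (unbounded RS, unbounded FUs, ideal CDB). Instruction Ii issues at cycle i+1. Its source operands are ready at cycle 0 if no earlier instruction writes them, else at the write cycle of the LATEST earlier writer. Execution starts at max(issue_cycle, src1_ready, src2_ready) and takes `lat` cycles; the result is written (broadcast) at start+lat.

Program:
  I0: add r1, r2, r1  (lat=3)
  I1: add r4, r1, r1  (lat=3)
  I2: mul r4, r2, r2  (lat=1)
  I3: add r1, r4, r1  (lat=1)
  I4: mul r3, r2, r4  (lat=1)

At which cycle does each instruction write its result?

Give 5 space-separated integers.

I0 add r1: issue@1 deps=(None,None) exec_start@1 write@4
I1 add r4: issue@2 deps=(0,0) exec_start@4 write@7
I2 mul r4: issue@3 deps=(None,None) exec_start@3 write@4
I3 add r1: issue@4 deps=(2,0) exec_start@4 write@5
I4 mul r3: issue@5 deps=(None,2) exec_start@5 write@6

Answer: 4 7 4 5 6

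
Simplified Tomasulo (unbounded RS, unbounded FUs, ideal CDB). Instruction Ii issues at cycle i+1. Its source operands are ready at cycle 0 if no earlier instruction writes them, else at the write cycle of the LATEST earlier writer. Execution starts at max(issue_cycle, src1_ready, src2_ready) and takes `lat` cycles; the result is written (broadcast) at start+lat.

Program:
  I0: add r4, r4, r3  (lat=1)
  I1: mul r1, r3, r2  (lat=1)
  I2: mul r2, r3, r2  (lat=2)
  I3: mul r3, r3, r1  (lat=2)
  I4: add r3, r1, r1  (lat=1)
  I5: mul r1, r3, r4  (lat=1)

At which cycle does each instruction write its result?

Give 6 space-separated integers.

I0 add r4: issue@1 deps=(None,None) exec_start@1 write@2
I1 mul r1: issue@2 deps=(None,None) exec_start@2 write@3
I2 mul r2: issue@3 deps=(None,None) exec_start@3 write@5
I3 mul r3: issue@4 deps=(None,1) exec_start@4 write@6
I4 add r3: issue@5 deps=(1,1) exec_start@5 write@6
I5 mul r1: issue@6 deps=(4,0) exec_start@6 write@7

Answer: 2 3 5 6 6 7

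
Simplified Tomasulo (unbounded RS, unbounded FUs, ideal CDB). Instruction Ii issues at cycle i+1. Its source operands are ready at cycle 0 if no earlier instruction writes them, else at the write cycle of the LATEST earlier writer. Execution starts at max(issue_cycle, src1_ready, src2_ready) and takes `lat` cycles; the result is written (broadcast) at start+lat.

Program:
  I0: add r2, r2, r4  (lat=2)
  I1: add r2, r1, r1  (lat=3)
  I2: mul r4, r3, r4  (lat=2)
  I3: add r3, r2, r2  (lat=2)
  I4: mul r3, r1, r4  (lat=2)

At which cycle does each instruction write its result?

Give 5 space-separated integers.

I0 add r2: issue@1 deps=(None,None) exec_start@1 write@3
I1 add r2: issue@2 deps=(None,None) exec_start@2 write@5
I2 mul r4: issue@3 deps=(None,None) exec_start@3 write@5
I3 add r3: issue@4 deps=(1,1) exec_start@5 write@7
I4 mul r3: issue@5 deps=(None,2) exec_start@5 write@7

Answer: 3 5 5 7 7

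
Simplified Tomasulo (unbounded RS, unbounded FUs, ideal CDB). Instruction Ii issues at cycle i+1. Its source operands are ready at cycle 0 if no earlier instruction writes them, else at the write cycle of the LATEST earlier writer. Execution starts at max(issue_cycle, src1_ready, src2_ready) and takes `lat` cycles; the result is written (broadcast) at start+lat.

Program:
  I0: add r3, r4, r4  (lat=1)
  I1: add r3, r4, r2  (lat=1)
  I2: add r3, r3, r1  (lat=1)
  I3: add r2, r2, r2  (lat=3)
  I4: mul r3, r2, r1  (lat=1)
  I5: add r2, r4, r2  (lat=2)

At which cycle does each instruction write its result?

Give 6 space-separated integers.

I0 add r3: issue@1 deps=(None,None) exec_start@1 write@2
I1 add r3: issue@2 deps=(None,None) exec_start@2 write@3
I2 add r3: issue@3 deps=(1,None) exec_start@3 write@4
I3 add r2: issue@4 deps=(None,None) exec_start@4 write@7
I4 mul r3: issue@5 deps=(3,None) exec_start@7 write@8
I5 add r2: issue@6 deps=(None,3) exec_start@7 write@9

Answer: 2 3 4 7 8 9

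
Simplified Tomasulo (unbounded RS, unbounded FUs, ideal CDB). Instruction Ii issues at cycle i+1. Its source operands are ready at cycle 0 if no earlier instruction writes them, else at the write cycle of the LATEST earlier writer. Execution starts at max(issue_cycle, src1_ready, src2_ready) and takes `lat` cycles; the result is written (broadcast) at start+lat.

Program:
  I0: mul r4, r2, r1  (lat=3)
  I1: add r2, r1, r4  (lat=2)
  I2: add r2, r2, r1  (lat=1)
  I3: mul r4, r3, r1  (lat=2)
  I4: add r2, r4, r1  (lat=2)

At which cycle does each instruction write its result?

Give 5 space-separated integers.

I0 mul r4: issue@1 deps=(None,None) exec_start@1 write@4
I1 add r2: issue@2 deps=(None,0) exec_start@4 write@6
I2 add r2: issue@3 deps=(1,None) exec_start@6 write@7
I3 mul r4: issue@4 deps=(None,None) exec_start@4 write@6
I4 add r2: issue@5 deps=(3,None) exec_start@6 write@8

Answer: 4 6 7 6 8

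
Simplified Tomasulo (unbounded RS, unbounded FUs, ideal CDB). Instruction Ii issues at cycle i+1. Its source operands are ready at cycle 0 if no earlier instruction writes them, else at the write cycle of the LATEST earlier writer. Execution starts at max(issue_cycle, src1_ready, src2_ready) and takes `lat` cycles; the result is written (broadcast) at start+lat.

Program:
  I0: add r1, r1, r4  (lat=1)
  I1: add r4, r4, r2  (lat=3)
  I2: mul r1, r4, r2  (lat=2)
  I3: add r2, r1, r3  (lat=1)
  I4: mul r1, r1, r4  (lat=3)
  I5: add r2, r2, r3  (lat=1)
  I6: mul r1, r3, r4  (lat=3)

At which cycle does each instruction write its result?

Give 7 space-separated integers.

Answer: 2 5 7 8 10 9 10

Derivation:
I0 add r1: issue@1 deps=(None,None) exec_start@1 write@2
I1 add r4: issue@2 deps=(None,None) exec_start@2 write@5
I2 mul r1: issue@3 deps=(1,None) exec_start@5 write@7
I3 add r2: issue@4 deps=(2,None) exec_start@7 write@8
I4 mul r1: issue@5 deps=(2,1) exec_start@7 write@10
I5 add r2: issue@6 deps=(3,None) exec_start@8 write@9
I6 mul r1: issue@7 deps=(None,1) exec_start@7 write@10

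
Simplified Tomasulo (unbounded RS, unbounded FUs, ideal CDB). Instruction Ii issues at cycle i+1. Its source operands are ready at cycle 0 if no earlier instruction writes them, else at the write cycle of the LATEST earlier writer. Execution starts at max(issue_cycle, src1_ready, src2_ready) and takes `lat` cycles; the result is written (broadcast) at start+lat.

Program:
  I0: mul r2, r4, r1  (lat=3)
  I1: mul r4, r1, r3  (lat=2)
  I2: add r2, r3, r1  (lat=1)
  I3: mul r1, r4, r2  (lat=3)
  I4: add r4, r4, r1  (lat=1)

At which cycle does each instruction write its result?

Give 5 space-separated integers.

I0 mul r2: issue@1 deps=(None,None) exec_start@1 write@4
I1 mul r4: issue@2 deps=(None,None) exec_start@2 write@4
I2 add r2: issue@3 deps=(None,None) exec_start@3 write@4
I3 mul r1: issue@4 deps=(1,2) exec_start@4 write@7
I4 add r4: issue@5 deps=(1,3) exec_start@7 write@8

Answer: 4 4 4 7 8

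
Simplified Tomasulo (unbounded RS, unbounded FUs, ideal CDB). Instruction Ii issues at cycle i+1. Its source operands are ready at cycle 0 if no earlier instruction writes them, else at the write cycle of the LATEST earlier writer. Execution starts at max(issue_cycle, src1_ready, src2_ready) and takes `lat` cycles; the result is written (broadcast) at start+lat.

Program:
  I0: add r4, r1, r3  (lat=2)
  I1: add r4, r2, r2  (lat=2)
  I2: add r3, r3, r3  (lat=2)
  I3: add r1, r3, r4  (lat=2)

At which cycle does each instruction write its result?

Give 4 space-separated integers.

Answer: 3 4 5 7

Derivation:
I0 add r4: issue@1 deps=(None,None) exec_start@1 write@3
I1 add r4: issue@2 deps=(None,None) exec_start@2 write@4
I2 add r3: issue@3 deps=(None,None) exec_start@3 write@5
I3 add r1: issue@4 deps=(2,1) exec_start@5 write@7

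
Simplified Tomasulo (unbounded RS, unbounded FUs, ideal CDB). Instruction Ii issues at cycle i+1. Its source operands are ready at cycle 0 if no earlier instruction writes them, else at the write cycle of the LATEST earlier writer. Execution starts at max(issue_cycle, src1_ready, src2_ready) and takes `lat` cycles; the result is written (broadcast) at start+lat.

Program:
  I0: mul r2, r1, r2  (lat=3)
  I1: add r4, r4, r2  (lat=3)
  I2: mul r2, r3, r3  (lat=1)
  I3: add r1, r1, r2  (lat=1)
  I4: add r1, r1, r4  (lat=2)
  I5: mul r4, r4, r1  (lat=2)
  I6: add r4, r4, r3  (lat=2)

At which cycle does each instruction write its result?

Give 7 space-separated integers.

Answer: 4 7 4 5 9 11 13

Derivation:
I0 mul r2: issue@1 deps=(None,None) exec_start@1 write@4
I1 add r4: issue@2 deps=(None,0) exec_start@4 write@7
I2 mul r2: issue@3 deps=(None,None) exec_start@3 write@4
I3 add r1: issue@4 deps=(None,2) exec_start@4 write@5
I4 add r1: issue@5 deps=(3,1) exec_start@7 write@9
I5 mul r4: issue@6 deps=(1,4) exec_start@9 write@11
I6 add r4: issue@7 deps=(5,None) exec_start@11 write@13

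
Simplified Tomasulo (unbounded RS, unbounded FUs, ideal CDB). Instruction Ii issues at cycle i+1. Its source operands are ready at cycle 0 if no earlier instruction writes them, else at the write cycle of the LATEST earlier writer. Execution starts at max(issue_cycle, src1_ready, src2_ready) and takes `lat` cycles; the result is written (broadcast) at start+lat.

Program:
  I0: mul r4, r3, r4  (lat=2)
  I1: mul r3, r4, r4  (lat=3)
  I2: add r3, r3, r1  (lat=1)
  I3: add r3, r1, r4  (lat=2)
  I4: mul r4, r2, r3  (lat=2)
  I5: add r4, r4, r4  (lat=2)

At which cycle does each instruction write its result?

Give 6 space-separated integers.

Answer: 3 6 7 6 8 10

Derivation:
I0 mul r4: issue@1 deps=(None,None) exec_start@1 write@3
I1 mul r3: issue@2 deps=(0,0) exec_start@3 write@6
I2 add r3: issue@3 deps=(1,None) exec_start@6 write@7
I3 add r3: issue@4 deps=(None,0) exec_start@4 write@6
I4 mul r4: issue@5 deps=(None,3) exec_start@6 write@8
I5 add r4: issue@6 deps=(4,4) exec_start@8 write@10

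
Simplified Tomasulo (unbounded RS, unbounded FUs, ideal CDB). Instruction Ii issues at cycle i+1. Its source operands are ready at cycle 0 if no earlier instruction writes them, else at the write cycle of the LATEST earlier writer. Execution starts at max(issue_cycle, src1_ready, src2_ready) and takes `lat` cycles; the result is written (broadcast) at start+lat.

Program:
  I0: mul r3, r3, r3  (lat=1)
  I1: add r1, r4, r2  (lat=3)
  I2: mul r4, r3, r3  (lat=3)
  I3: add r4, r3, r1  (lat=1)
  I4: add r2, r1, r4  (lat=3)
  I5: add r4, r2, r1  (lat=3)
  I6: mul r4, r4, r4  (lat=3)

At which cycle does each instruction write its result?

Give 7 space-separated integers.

Answer: 2 5 6 6 9 12 15

Derivation:
I0 mul r3: issue@1 deps=(None,None) exec_start@1 write@2
I1 add r1: issue@2 deps=(None,None) exec_start@2 write@5
I2 mul r4: issue@3 deps=(0,0) exec_start@3 write@6
I3 add r4: issue@4 deps=(0,1) exec_start@5 write@6
I4 add r2: issue@5 deps=(1,3) exec_start@6 write@9
I5 add r4: issue@6 deps=(4,1) exec_start@9 write@12
I6 mul r4: issue@7 deps=(5,5) exec_start@12 write@15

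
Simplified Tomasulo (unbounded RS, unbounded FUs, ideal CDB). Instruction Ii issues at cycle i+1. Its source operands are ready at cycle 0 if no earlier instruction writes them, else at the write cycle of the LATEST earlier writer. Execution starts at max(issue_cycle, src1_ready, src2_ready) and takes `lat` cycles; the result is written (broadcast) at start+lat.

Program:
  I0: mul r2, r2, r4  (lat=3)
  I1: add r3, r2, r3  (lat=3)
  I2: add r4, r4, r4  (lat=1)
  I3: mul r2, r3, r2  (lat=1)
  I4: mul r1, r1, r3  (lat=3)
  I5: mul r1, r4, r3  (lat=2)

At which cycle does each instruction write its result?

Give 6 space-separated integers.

Answer: 4 7 4 8 10 9

Derivation:
I0 mul r2: issue@1 deps=(None,None) exec_start@1 write@4
I1 add r3: issue@2 deps=(0,None) exec_start@4 write@7
I2 add r4: issue@3 deps=(None,None) exec_start@3 write@4
I3 mul r2: issue@4 deps=(1,0) exec_start@7 write@8
I4 mul r1: issue@5 deps=(None,1) exec_start@7 write@10
I5 mul r1: issue@6 deps=(2,1) exec_start@7 write@9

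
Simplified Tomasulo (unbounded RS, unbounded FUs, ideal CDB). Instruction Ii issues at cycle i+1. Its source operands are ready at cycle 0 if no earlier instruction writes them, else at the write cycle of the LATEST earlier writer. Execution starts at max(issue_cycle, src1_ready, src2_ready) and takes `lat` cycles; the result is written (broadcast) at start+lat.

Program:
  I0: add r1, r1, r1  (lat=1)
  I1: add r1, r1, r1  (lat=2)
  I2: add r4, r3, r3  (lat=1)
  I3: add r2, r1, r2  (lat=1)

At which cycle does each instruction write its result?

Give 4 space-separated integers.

I0 add r1: issue@1 deps=(None,None) exec_start@1 write@2
I1 add r1: issue@2 deps=(0,0) exec_start@2 write@4
I2 add r4: issue@3 deps=(None,None) exec_start@3 write@4
I3 add r2: issue@4 deps=(1,None) exec_start@4 write@5

Answer: 2 4 4 5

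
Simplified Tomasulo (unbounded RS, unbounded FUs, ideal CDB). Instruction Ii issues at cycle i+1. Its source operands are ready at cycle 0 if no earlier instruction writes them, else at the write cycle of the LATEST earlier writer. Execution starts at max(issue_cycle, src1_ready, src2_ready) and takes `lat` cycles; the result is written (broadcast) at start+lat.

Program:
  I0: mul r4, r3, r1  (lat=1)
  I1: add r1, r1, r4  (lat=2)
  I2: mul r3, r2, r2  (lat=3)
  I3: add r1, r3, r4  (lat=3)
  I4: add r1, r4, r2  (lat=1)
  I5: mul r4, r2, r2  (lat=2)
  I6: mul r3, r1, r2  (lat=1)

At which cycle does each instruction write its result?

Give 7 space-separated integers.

I0 mul r4: issue@1 deps=(None,None) exec_start@1 write@2
I1 add r1: issue@2 deps=(None,0) exec_start@2 write@4
I2 mul r3: issue@3 deps=(None,None) exec_start@3 write@6
I3 add r1: issue@4 deps=(2,0) exec_start@6 write@9
I4 add r1: issue@5 deps=(0,None) exec_start@5 write@6
I5 mul r4: issue@6 deps=(None,None) exec_start@6 write@8
I6 mul r3: issue@7 deps=(4,None) exec_start@7 write@8

Answer: 2 4 6 9 6 8 8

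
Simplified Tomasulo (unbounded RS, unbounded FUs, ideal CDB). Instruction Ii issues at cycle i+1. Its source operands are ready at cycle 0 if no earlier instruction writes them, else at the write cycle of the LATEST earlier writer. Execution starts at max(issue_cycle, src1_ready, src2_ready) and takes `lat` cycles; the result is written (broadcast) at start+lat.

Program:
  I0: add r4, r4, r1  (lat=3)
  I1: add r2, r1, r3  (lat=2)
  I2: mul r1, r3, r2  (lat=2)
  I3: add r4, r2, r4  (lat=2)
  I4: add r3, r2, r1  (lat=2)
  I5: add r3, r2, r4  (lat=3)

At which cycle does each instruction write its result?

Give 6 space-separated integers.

Answer: 4 4 6 6 8 9

Derivation:
I0 add r4: issue@1 deps=(None,None) exec_start@1 write@4
I1 add r2: issue@2 deps=(None,None) exec_start@2 write@4
I2 mul r1: issue@3 deps=(None,1) exec_start@4 write@6
I3 add r4: issue@4 deps=(1,0) exec_start@4 write@6
I4 add r3: issue@5 deps=(1,2) exec_start@6 write@8
I5 add r3: issue@6 deps=(1,3) exec_start@6 write@9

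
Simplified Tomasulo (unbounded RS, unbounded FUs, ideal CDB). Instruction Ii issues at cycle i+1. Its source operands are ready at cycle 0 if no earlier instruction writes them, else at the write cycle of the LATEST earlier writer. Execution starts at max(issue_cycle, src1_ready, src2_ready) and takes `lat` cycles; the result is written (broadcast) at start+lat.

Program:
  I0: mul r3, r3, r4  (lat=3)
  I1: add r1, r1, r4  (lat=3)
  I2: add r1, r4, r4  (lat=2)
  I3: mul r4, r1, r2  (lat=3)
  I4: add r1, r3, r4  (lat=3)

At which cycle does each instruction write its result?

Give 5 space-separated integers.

Answer: 4 5 5 8 11

Derivation:
I0 mul r3: issue@1 deps=(None,None) exec_start@1 write@4
I1 add r1: issue@2 deps=(None,None) exec_start@2 write@5
I2 add r1: issue@3 deps=(None,None) exec_start@3 write@5
I3 mul r4: issue@4 deps=(2,None) exec_start@5 write@8
I4 add r1: issue@5 deps=(0,3) exec_start@8 write@11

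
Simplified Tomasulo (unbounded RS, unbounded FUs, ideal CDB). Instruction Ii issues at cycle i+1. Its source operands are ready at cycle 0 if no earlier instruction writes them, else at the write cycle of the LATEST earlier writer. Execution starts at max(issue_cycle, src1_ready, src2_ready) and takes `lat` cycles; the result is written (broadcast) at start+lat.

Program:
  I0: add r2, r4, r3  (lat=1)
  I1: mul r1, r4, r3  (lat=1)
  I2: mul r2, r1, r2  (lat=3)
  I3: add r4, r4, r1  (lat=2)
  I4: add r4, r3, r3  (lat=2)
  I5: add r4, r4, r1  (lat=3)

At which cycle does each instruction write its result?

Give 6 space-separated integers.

I0 add r2: issue@1 deps=(None,None) exec_start@1 write@2
I1 mul r1: issue@2 deps=(None,None) exec_start@2 write@3
I2 mul r2: issue@3 deps=(1,0) exec_start@3 write@6
I3 add r4: issue@4 deps=(None,1) exec_start@4 write@6
I4 add r4: issue@5 deps=(None,None) exec_start@5 write@7
I5 add r4: issue@6 deps=(4,1) exec_start@7 write@10

Answer: 2 3 6 6 7 10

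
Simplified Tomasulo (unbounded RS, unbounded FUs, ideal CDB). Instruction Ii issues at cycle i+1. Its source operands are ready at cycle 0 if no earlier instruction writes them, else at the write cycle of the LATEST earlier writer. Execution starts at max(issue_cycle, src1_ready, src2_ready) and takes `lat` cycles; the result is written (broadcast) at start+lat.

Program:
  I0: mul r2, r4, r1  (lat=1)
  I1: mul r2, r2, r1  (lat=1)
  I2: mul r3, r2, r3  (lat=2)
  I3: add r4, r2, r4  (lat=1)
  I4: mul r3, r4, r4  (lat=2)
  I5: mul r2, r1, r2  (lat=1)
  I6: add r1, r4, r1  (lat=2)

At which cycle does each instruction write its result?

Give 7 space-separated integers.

I0 mul r2: issue@1 deps=(None,None) exec_start@1 write@2
I1 mul r2: issue@2 deps=(0,None) exec_start@2 write@3
I2 mul r3: issue@3 deps=(1,None) exec_start@3 write@5
I3 add r4: issue@4 deps=(1,None) exec_start@4 write@5
I4 mul r3: issue@5 deps=(3,3) exec_start@5 write@7
I5 mul r2: issue@6 deps=(None,1) exec_start@6 write@7
I6 add r1: issue@7 deps=(3,None) exec_start@7 write@9

Answer: 2 3 5 5 7 7 9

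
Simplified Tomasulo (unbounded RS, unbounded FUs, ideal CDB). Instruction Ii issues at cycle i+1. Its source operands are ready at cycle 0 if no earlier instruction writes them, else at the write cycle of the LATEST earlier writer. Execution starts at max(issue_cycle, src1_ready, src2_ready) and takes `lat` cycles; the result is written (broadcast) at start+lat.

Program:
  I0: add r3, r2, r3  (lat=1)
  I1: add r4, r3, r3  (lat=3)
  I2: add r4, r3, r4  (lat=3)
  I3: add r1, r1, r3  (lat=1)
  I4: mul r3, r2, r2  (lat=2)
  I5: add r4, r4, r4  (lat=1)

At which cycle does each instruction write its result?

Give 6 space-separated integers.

I0 add r3: issue@1 deps=(None,None) exec_start@1 write@2
I1 add r4: issue@2 deps=(0,0) exec_start@2 write@5
I2 add r4: issue@3 deps=(0,1) exec_start@5 write@8
I3 add r1: issue@4 deps=(None,0) exec_start@4 write@5
I4 mul r3: issue@5 deps=(None,None) exec_start@5 write@7
I5 add r4: issue@6 deps=(2,2) exec_start@8 write@9

Answer: 2 5 8 5 7 9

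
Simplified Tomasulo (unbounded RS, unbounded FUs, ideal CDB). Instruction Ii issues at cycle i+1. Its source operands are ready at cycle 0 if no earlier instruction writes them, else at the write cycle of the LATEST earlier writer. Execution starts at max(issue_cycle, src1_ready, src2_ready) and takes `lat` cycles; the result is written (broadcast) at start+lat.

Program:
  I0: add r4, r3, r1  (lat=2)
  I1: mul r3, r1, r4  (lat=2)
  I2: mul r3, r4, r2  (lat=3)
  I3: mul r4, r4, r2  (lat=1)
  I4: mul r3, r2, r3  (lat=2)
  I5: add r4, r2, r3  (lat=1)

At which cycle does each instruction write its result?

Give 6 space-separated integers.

I0 add r4: issue@1 deps=(None,None) exec_start@1 write@3
I1 mul r3: issue@2 deps=(None,0) exec_start@3 write@5
I2 mul r3: issue@3 deps=(0,None) exec_start@3 write@6
I3 mul r4: issue@4 deps=(0,None) exec_start@4 write@5
I4 mul r3: issue@5 deps=(None,2) exec_start@6 write@8
I5 add r4: issue@6 deps=(None,4) exec_start@8 write@9

Answer: 3 5 6 5 8 9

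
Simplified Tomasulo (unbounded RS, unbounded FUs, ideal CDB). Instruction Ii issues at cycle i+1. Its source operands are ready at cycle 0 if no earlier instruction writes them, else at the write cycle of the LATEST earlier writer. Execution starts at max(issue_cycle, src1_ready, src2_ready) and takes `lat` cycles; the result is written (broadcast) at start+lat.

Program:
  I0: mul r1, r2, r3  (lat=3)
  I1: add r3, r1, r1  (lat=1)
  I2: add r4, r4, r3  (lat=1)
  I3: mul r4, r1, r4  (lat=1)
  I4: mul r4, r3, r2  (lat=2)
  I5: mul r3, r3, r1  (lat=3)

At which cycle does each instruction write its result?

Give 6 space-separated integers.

I0 mul r1: issue@1 deps=(None,None) exec_start@1 write@4
I1 add r3: issue@2 deps=(0,0) exec_start@4 write@5
I2 add r4: issue@3 deps=(None,1) exec_start@5 write@6
I3 mul r4: issue@4 deps=(0,2) exec_start@6 write@7
I4 mul r4: issue@5 deps=(1,None) exec_start@5 write@7
I5 mul r3: issue@6 deps=(1,0) exec_start@6 write@9

Answer: 4 5 6 7 7 9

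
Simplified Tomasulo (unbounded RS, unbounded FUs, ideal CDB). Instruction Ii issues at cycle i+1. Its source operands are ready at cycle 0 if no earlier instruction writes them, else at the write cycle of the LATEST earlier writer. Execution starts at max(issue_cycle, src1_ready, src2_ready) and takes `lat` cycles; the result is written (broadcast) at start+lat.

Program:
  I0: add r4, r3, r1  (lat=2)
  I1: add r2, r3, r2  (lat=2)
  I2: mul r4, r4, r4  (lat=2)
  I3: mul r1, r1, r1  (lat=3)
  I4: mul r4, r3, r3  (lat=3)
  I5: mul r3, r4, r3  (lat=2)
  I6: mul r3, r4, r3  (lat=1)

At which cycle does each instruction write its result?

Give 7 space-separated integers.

Answer: 3 4 5 7 8 10 11

Derivation:
I0 add r4: issue@1 deps=(None,None) exec_start@1 write@3
I1 add r2: issue@2 deps=(None,None) exec_start@2 write@4
I2 mul r4: issue@3 deps=(0,0) exec_start@3 write@5
I3 mul r1: issue@4 deps=(None,None) exec_start@4 write@7
I4 mul r4: issue@5 deps=(None,None) exec_start@5 write@8
I5 mul r3: issue@6 deps=(4,None) exec_start@8 write@10
I6 mul r3: issue@7 deps=(4,5) exec_start@10 write@11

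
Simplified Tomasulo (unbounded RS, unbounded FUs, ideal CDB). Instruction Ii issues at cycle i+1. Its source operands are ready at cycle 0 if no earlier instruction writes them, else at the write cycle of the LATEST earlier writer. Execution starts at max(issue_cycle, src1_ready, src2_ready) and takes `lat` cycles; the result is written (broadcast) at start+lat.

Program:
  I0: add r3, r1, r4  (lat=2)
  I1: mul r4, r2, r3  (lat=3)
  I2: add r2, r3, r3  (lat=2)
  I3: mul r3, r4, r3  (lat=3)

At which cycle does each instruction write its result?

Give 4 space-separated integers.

I0 add r3: issue@1 deps=(None,None) exec_start@1 write@3
I1 mul r4: issue@2 deps=(None,0) exec_start@3 write@6
I2 add r2: issue@3 deps=(0,0) exec_start@3 write@5
I3 mul r3: issue@4 deps=(1,0) exec_start@6 write@9

Answer: 3 6 5 9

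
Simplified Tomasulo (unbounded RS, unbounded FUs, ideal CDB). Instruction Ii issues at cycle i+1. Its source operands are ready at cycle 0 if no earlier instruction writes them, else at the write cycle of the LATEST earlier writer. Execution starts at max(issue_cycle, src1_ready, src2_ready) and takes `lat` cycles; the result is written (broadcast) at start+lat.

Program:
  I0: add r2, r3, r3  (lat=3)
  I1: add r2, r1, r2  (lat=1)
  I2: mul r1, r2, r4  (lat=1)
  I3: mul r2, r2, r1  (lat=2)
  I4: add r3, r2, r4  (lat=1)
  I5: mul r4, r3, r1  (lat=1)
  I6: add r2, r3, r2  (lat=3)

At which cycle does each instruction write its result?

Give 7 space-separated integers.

I0 add r2: issue@1 deps=(None,None) exec_start@1 write@4
I1 add r2: issue@2 deps=(None,0) exec_start@4 write@5
I2 mul r1: issue@3 deps=(1,None) exec_start@5 write@6
I3 mul r2: issue@4 deps=(1,2) exec_start@6 write@8
I4 add r3: issue@5 deps=(3,None) exec_start@8 write@9
I5 mul r4: issue@6 deps=(4,2) exec_start@9 write@10
I6 add r2: issue@7 deps=(4,3) exec_start@9 write@12

Answer: 4 5 6 8 9 10 12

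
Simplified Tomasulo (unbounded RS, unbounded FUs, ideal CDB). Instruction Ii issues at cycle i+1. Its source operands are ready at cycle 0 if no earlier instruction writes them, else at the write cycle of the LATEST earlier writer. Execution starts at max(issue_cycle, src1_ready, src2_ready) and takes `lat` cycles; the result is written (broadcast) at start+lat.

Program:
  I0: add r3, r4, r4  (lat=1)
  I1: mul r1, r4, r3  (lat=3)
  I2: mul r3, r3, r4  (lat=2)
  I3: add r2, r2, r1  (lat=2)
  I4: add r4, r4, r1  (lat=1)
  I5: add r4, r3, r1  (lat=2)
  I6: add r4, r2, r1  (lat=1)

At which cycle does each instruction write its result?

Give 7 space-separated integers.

Answer: 2 5 5 7 6 8 8

Derivation:
I0 add r3: issue@1 deps=(None,None) exec_start@1 write@2
I1 mul r1: issue@2 deps=(None,0) exec_start@2 write@5
I2 mul r3: issue@3 deps=(0,None) exec_start@3 write@5
I3 add r2: issue@4 deps=(None,1) exec_start@5 write@7
I4 add r4: issue@5 deps=(None,1) exec_start@5 write@6
I5 add r4: issue@6 deps=(2,1) exec_start@6 write@8
I6 add r4: issue@7 deps=(3,1) exec_start@7 write@8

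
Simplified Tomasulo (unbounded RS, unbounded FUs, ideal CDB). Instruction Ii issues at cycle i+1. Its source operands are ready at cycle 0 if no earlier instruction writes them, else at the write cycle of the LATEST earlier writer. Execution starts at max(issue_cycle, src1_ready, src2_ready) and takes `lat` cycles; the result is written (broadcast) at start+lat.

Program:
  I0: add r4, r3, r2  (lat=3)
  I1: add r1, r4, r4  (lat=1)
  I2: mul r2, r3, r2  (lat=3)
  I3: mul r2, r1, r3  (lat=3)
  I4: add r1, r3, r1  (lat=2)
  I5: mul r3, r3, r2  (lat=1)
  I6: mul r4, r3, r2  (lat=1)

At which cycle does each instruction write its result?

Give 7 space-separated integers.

I0 add r4: issue@1 deps=(None,None) exec_start@1 write@4
I1 add r1: issue@2 deps=(0,0) exec_start@4 write@5
I2 mul r2: issue@3 deps=(None,None) exec_start@3 write@6
I3 mul r2: issue@4 deps=(1,None) exec_start@5 write@8
I4 add r1: issue@5 deps=(None,1) exec_start@5 write@7
I5 mul r3: issue@6 deps=(None,3) exec_start@8 write@9
I6 mul r4: issue@7 deps=(5,3) exec_start@9 write@10

Answer: 4 5 6 8 7 9 10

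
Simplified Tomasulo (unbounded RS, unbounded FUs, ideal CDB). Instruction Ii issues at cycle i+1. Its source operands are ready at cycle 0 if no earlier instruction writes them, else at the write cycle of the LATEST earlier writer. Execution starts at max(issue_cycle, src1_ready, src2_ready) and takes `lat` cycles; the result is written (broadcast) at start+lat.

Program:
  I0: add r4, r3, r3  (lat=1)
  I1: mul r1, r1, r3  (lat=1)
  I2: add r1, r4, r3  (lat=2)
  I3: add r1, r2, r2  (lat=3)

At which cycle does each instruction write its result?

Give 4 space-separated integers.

I0 add r4: issue@1 deps=(None,None) exec_start@1 write@2
I1 mul r1: issue@2 deps=(None,None) exec_start@2 write@3
I2 add r1: issue@3 deps=(0,None) exec_start@3 write@5
I3 add r1: issue@4 deps=(None,None) exec_start@4 write@7

Answer: 2 3 5 7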